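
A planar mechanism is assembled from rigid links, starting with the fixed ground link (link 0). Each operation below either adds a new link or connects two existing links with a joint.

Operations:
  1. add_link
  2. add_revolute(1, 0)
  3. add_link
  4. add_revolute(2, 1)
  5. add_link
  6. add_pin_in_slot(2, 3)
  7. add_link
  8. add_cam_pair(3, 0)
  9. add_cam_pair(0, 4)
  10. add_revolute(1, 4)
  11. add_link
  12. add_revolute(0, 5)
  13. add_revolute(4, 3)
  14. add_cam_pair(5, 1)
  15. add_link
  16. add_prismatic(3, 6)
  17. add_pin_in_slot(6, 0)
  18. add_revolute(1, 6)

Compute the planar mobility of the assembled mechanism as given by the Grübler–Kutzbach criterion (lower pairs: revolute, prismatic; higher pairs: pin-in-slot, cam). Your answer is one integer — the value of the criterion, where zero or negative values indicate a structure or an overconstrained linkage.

ground; <1,0,0>
#1 <2,0,0>
R:1↔0 J1 <2,1,0>
#2 <3,1,0>
R:2↔1 J1 <3,2,0>
#3 <4,2,0>
PS:2↔3 J2 <4,2,1>
#4 <5,2,1>
C:3↔0 J2 <5,2,2>
C:0↔4 J2 <5,2,3>
R:1↔4 J1 <5,3,3>
#5 <6,3,3>
R:0↔5 J1 <6,4,3>
R:4↔3 J1 <6,5,3>
C:5↔1 J2 <6,5,4>
#6 <7,5,4>
P:3↔6 J1 <7,6,4>
PS:6↔0 J2 <7,6,5>
R:1↔6 J1 <7,7,5>
3×6 − 2×7 − 1×5 = -1

M = -1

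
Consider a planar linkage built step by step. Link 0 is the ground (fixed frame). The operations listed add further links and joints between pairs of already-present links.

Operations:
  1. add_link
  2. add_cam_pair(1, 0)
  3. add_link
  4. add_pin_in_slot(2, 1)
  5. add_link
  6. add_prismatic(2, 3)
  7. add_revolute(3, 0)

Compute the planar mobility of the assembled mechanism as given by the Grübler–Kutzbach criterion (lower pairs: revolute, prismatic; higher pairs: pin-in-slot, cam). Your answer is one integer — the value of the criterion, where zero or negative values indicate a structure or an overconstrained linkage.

M = 3

L=1 J1=0 J2=0
add link → L=2 J1=0 J2=0
C@1,0 dof=2 J2 → L=2 J1=0 J2=1
add link → L=3 J1=0 J2=1
PS@2,1 dof=2 J2 → L=3 J1=0 J2=2
add link → L=4 J1=0 J2=2
P@2,3 dof=1 J1 → L=4 J1=1 J2=2
R@3,0 dof=1 J1 → L=4 J1=2 J2=2
M=3(L−1)−2J1−J2=3·3−2·2−2=3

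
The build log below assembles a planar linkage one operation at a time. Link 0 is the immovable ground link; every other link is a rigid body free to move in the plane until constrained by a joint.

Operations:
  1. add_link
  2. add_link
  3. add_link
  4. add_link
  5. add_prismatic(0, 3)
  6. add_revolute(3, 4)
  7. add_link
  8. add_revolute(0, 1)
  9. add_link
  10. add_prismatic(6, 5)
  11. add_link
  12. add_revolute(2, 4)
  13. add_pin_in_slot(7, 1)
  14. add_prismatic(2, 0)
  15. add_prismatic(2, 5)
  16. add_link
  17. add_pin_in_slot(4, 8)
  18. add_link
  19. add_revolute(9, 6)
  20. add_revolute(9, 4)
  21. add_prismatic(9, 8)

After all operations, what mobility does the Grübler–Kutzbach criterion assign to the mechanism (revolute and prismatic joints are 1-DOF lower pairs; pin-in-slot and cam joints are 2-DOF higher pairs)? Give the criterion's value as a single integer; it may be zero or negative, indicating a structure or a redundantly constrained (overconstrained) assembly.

M = 5

L=1 J1=0 J2=0
add link → L=2 J1=0 J2=0
add link → L=3 J1=0 J2=0
add link → L=4 J1=0 J2=0
add link → L=5 J1=0 J2=0
P@0,3 dof=1 J1 → L=5 J1=1 J2=0
R@3,4 dof=1 J1 → L=5 J1=2 J2=0
add link → L=6 J1=2 J2=0
R@0,1 dof=1 J1 → L=6 J1=3 J2=0
add link → L=7 J1=3 J2=0
P@6,5 dof=1 J1 → L=7 J1=4 J2=0
add link → L=8 J1=4 J2=0
R@2,4 dof=1 J1 → L=8 J1=5 J2=0
PS@7,1 dof=2 J2 → L=8 J1=5 J2=1
P@2,0 dof=1 J1 → L=8 J1=6 J2=1
P@2,5 dof=1 J1 → L=8 J1=7 J2=1
add link → L=9 J1=7 J2=1
PS@4,8 dof=2 J2 → L=9 J1=7 J2=2
add link → L=10 J1=7 J2=2
R@9,6 dof=1 J1 → L=10 J1=8 J2=2
R@9,4 dof=1 J1 → L=10 J1=9 J2=2
P@9,8 dof=1 J1 → L=10 J1=10 J2=2
M=3(L−1)−2J1−J2=3·9−2·10−2=5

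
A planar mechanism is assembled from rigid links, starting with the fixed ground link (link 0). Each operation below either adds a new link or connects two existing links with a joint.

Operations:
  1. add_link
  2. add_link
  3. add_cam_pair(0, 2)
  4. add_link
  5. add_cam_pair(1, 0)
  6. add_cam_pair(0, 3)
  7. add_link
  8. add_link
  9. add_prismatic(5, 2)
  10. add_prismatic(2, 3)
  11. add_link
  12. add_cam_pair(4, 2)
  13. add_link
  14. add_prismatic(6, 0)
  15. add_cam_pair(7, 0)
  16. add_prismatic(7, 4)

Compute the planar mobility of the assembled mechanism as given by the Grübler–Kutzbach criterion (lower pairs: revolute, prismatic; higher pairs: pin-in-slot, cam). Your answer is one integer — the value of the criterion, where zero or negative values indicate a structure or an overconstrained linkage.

ground; <1,0,0>
#1 <2,0,0>
#2 <3,0,0>
C:0↔2 J2 <3,0,1>
#3 <4,0,1>
C:1↔0 J2 <4,0,2>
C:0↔3 J2 <4,0,3>
#4 <5,0,3>
#5 <6,0,3>
P:5↔2 J1 <6,1,3>
P:2↔3 J1 <6,2,3>
#6 <7,2,3>
C:4↔2 J2 <7,2,4>
#7 <8,2,4>
P:6↔0 J1 <8,3,4>
C:7↔0 J2 <8,3,5>
P:7↔4 J1 <8,4,5>
3×7 − 2×4 − 1×5 = 8

M = 8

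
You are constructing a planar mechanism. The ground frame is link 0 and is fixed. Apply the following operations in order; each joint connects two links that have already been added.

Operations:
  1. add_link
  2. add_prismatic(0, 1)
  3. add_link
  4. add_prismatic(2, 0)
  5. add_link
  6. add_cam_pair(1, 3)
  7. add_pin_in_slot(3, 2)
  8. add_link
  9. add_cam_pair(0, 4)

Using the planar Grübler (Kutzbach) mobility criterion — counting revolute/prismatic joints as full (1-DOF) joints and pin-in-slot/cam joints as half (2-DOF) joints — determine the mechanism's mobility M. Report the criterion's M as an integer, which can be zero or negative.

ground; <1,0,0>
#1 <2,0,0>
P:0↔1 J1 <2,1,0>
#2 <3,1,0>
P:2↔0 J1 <3,2,0>
#3 <4,2,0>
C:1↔3 J2 <4,2,1>
PS:3↔2 J2 <4,2,2>
#4 <5,2,2>
C:0↔4 J2 <5,2,3>
3×4 − 2×2 − 1×3 = 5

M = 5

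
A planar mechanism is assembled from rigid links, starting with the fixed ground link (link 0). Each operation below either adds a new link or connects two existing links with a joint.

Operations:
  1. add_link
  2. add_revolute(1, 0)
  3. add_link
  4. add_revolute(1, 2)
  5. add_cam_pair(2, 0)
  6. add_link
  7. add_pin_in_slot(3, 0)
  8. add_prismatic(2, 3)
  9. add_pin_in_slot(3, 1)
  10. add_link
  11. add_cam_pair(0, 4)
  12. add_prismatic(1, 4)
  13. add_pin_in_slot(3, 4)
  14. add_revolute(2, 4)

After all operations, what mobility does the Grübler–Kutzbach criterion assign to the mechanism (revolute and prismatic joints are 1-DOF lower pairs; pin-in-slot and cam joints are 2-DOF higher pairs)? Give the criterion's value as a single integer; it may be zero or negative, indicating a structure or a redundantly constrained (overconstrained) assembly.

[1;0;0] (link 0 is ground)
L+ [2;0;0]
R(1,0)∈J1 [2;1;0]
L+ [3;1;0]
R(1,2)∈J1 [3;2;0]
C(2,0)∈J2 [3;2;1]
L+ [4;2;1]
PS(3,0)∈J2 [4;2;2]
P(2,3)∈J1 [4;3;2]
PS(3,1)∈J2 [4;3;3]
L+ [5;3;3]
C(0,4)∈J2 [5;3;4]
P(1,4)∈J1 [5;4;4]
PS(3,4)∈J2 [5;4;5]
R(2,4)∈J1 [5;5;5]
mobility = 12 − 10 − 5 = -3

M = -3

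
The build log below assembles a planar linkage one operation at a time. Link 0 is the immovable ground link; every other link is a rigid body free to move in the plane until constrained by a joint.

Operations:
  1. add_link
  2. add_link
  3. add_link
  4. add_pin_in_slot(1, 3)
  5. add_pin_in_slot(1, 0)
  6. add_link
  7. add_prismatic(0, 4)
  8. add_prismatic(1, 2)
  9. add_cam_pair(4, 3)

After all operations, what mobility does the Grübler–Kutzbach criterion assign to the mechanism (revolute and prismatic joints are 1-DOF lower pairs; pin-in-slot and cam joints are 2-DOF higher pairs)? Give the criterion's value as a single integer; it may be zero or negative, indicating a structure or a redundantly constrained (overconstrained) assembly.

(L,J1,J2)=(1,0,0); link0 fixed
link1: (2,0,0)
link2: (3,0,0)
link3: (4,0,0)
PS 1-3 [J2]: (4,0,1)
PS 1-0 [J2]: (4,0,2)
link4: (5,0,2)
P 0-4 [J1]: (5,1,2)
P 1-2 [J1]: (5,2,2)
C 4-3 [J2]: (5,2,3)
Grübler: 3·4 − 2·2 − 3 = 5

M = 5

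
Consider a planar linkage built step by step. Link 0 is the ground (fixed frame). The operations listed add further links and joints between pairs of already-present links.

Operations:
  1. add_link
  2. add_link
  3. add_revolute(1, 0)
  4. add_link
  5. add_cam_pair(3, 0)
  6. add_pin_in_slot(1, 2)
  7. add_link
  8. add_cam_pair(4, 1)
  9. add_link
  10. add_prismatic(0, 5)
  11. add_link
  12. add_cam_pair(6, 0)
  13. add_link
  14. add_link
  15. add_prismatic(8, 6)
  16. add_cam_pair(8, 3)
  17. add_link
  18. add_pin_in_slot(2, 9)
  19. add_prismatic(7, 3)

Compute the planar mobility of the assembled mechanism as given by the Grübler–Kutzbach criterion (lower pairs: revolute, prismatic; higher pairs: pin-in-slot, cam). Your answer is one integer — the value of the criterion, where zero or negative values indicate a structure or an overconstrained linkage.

M = 13

ground; <1,0,0>
#1 <2,0,0>
#2 <3,0,0>
R:1↔0 J1 <3,1,0>
#3 <4,1,0>
C:3↔0 J2 <4,1,1>
PS:1↔2 J2 <4,1,2>
#4 <5,1,2>
C:4↔1 J2 <5,1,3>
#5 <6,1,3>
P:0↔5 J1 <6,2,3>
#6 <7,2,3>
C:6↔0 J2 <7,2,4>
#7 <8,2,4>
#8 <9,2,4>
P:8↔6 J1 <9,3,4>
C:8↔3 J2 <9,3,5>
#9 <10,3,5>
PS:2↔9 J2 <10,3,6>
P:7↔3 J1 <10,4,6>
3×9 − 2×4 − 1×6 = 13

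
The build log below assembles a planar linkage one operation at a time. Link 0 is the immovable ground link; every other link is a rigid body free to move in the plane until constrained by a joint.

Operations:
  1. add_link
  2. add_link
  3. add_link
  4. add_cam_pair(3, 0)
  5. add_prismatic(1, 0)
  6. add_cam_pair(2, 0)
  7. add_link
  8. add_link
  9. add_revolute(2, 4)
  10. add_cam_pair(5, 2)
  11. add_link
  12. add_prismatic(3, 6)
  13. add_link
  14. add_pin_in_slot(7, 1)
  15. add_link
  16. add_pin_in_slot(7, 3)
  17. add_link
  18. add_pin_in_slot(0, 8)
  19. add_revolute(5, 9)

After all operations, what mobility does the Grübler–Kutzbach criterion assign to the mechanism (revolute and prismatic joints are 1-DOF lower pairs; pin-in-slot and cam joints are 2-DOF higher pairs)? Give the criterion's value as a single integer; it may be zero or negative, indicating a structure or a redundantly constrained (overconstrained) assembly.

(L,J1,J2)=(1,0,0); link0 fixed
link1: (2,0,0)
link2: (3,0,0)
link3: (4,0,0)
C 3-0 [J2]: (4,0,1)
P 1-0 [J1]: (4,1,1)
C 2-0 [J2]: (4,1,2)
link4: (5,1,2)
link5: (6,1,2)
R 2-4 [J1]: (6,2,2)
C 5-2 [J2]: (6,2,3)
link6: (7,2,3)
P 3-6 [J1]: (7,3,3)
link7: (8,3,3)
PS 7-1 [J2]: (8,3,4)
link8: (9,3,4)
PS 7-3 [J2]: (9,3,5)
link9: (10,3,5)
PS 0-8 [J2]: (10,3,6)
R 5-9 [J1]: (10,4,6)
Grübler: 3·9 − 2·4 − 6 = 13

M = 13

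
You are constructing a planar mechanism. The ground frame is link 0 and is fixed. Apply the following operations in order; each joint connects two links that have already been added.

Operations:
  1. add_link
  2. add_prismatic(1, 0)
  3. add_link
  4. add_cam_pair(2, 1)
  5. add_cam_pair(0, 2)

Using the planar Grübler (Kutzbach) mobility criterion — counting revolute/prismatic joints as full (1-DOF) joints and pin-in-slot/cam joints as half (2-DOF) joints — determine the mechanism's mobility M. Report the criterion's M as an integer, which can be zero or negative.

M = 2

L=1 J1=0 J2=0
add link → L=2 J1=0 J2=0
P@1,0 dof=1 J1 → L=2 J1=1 J2=0
add link → L=3 J1=1 J2=0
C@2,1 dof=2 J2 → L=3 J1=1 J2=1
C@0,2 dof=2 J2 → L=3 J1=1 J2=2
M=3(L−1)−2J1−J2=3·2−2·1−2=2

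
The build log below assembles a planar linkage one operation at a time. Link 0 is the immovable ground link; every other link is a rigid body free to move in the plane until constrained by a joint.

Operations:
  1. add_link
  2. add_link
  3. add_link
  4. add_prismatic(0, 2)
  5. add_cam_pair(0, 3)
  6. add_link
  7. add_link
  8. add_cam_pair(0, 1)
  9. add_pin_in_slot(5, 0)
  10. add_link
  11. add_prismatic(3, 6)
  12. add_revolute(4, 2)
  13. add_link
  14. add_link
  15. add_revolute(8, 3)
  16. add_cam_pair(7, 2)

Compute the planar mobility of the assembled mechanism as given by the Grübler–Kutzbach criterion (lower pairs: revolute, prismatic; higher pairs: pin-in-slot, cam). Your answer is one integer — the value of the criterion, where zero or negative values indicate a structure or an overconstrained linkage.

L=1 J1=0 J2=0
add link → L=2 J1=0 J2=0
add link → L=3 J1=0 J2=0
add link → L=4 J1=0 J2=0
P@0,2 dof=1 J1 → L=4 J1=1 J2=0
C@0,3 dof=2 J2 → L=4 J1=1 J2=1
add link → L=5 J1=1 J2=1
add link → L=6 J1=1 J2=1
C@0,1 dof=2 J2 → L=6 J1=1 J2=2
PS@5,0 dof=2 J2 → L=6 J1=1 J2=3
add link → L=7 J1=1 J2=3
P@3,6 dof=1 J1 → L=7 J1=2 J2=3
R@4,2 dof=1 J1 → L=7 J1=3 J2=3
add link → L=8 J1=3 J2=3
add link → L=9 J1=3 J2=3
R@8,3 dof=1 J1 → L=9 J1=4 J2=3
C@7,2 dof=2 J2 → L=9 J1=4 J2=4
M=3(L−1)−2J1−J2=3·8−2·4−4=12

M = 12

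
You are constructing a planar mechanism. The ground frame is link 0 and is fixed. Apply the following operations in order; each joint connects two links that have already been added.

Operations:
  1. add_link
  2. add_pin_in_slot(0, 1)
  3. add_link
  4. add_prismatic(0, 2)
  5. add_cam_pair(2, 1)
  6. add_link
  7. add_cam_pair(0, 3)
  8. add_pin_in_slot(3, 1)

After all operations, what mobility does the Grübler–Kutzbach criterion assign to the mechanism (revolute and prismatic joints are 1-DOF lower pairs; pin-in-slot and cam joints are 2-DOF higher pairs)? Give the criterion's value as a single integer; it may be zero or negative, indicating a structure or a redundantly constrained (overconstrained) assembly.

(L,J1,J2)=(1,0,0); link0 fixed
link1: (2,0,0)
PS 0-1 [J2]: (2,0,1)
link2: (3,0,1)
P 0-2 [J1]: (3,1,1)
C 2-1 [J2]: (3,1,2)
link3: (4,1,2)
C 0-3 [J2]: (4,1,3)
PS 3-1 [J2]: (4,1,4)
Grübler: 3·3 − 2·1 − 4 = 3

M = 3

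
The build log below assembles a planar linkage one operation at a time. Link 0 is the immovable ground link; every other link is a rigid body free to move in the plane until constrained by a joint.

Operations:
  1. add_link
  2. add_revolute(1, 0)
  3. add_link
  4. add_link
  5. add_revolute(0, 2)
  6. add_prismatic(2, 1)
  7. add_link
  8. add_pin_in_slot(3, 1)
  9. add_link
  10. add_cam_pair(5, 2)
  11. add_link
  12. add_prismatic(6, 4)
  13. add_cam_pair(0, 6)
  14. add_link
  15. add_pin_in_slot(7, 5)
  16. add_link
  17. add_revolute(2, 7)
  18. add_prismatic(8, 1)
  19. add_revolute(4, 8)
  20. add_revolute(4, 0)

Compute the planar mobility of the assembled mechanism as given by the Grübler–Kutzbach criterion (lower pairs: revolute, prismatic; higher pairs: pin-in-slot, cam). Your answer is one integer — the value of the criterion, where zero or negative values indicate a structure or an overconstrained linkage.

M = 4

link 0 = ground. State L|J1|J2 = 1|0|0
+link1  2|0|0
R(1,0) f=1→J1  2|1|0
+link2  3|1|0
+link3  4|1|0
R(0,2) f=1→J1  4|2|0
P(2,1) f=1→J1  4|3|0
+link4  5|3|0
PS(3,1) f=2→J2  5|3|1
+link5  6|3|1
C(5,2) f=2→J2  6|3|2
+link6  7|3|2
P(6,4) f=1→J1  7|4|2
C(0,6) f=2→J2  7|4|3
+link7  8|4|3
PS(7,5) f=2→J2  8|4|4
+link8  9|4|4
R(2,7) f=1→J1  9|5|4
P(8,1) f=1→J1  9|6|4
R(4,8) f=1→J1  9|7|4
R(4,0) f=1→J1  9|8|4
M = 3(9−1)−2·8−4 = 24−16−4 = 4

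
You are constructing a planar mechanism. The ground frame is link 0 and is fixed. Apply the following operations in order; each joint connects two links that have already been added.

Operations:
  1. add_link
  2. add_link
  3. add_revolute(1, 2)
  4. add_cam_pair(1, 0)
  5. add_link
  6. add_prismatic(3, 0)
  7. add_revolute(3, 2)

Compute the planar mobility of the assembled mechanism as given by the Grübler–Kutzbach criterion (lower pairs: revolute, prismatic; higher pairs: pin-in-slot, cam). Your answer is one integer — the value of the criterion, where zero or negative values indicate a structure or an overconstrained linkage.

[1;0;0] (link 0 is ground)
L+ [2;0;0]
L+ [3;0;0]
R(1,2)∈J1 [3;1;0]
C(1,0)∈J2 [3;1;1]
L+ [4;1;1]
P(3,0)∈J1 [4;2;1]
R(3,2)∈J1 [4;3;1]
mobility = 9 − 6 − 1 = 2

M = 2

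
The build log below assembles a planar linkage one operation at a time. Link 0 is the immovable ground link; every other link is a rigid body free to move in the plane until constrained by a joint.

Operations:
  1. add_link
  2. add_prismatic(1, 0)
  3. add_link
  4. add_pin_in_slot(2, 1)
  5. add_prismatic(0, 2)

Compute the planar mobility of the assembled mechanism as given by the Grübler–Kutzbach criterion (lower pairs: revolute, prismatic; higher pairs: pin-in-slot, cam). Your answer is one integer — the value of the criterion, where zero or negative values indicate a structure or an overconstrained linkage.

M = 1

[1;0;0] (link 0 is ground)
L+ [2;0;0]
P(1,0)∈J1 [2;1;0]
L+ [3;1;0]
PS(2,1)∈J2 [3;1;1]
P(0,2)∈J1 [3;2;1]
mobility = 6 − 4 − 1 = 1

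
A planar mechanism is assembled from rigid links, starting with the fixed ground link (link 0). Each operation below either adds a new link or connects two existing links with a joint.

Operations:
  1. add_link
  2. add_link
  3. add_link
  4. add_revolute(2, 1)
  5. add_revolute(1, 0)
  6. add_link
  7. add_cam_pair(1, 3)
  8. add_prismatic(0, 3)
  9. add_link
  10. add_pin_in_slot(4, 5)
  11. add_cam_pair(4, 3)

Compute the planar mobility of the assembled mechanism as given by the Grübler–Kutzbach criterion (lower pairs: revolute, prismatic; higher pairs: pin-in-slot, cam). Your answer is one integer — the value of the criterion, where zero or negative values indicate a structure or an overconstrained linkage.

[1;0;0] (link 0 is ground)
L+ [2;0;0]
L+ [3;0;0]
L+ [4;0;0]
R(2,1)∈J1 [4;1;0]
R(1,0)∈J1 [4;2;0]
L+ [5;2;0]
C(1,3)∈J2 [5;2;1]
P(0,3)∈J1 [5;3;1]
L+ [6;3;1]
PS(4,5)∈J2 [6;3;2]
C(4,3)∈J2 [6;3;3]
mobility = 15 − 6 − 3 = 6

M = 6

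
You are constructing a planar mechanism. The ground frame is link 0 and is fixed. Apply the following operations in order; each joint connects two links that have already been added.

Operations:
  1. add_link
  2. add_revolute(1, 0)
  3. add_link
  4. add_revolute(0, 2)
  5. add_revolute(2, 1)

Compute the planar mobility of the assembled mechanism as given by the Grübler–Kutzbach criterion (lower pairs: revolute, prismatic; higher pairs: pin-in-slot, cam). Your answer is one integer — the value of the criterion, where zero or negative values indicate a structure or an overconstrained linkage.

ground; <1,0,0>
#1 <2,0,0>
R:1↔0 J1 <2,1,0>
#2 <3,1,0>
R:0↔2 J1 <3,2,0>
R:2↔1 J1 <3,3,0>
3×2 − 2×3 − 1×0 = 0

M = 0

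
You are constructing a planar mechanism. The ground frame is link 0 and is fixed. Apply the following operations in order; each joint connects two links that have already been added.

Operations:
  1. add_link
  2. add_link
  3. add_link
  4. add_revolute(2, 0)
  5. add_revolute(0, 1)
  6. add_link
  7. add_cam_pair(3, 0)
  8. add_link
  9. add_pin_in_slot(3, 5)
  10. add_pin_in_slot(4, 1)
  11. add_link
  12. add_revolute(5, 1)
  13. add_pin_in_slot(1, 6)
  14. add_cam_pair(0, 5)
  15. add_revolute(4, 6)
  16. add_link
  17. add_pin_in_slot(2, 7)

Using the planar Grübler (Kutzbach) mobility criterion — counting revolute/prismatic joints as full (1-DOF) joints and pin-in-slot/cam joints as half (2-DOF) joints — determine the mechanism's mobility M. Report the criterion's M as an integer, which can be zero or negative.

M = 7

(L,J1,J2)=(1,0,0); link0 fixed
link1: (2,0,0)
link2: (3,0,0)
link3: (4,0,0)
R 2-0 [J1]: (4,1,0)
R 0-1 [J1]: (4,2,0)
link4: (5,2,0)
C 3-0 [J2]: (5,2,1)
link5: (6,2,1)
PS 3-5 [J2]: (6,2,2)
PS 4-1 [J2]: (6,2,3)
link6: (7,2,3)
R 5-1 [J1]: (7,3,3)
PS 1-6 [J2]: (7,3,4)
C 0-5 [J2]: (7,3,5)
R 4-6 [J1]: (7,4,5)
link7: (8,4,5)
PS 2-7 [J2]: (8,4,6)
Grübler: 3·7 − 2·4 − 6 = 7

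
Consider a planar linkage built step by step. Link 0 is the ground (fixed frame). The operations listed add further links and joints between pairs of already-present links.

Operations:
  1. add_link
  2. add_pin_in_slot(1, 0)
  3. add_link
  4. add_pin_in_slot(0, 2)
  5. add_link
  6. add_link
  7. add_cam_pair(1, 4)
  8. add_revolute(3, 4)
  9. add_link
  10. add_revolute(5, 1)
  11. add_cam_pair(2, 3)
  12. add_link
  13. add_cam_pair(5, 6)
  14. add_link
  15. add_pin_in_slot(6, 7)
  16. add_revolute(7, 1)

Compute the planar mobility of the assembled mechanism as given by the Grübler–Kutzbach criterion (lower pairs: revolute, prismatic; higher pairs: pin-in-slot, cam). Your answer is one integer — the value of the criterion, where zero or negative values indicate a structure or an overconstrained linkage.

L=1 J1=0 J2=0
add link → L=2 J1=0 J2=0
PS@1,0 dof=2 J2 → L=2 J1=0 J2=1
add link → L=3 J1=0 J2=1
PS@0,2 dof=2 J2 → L=3 J1=0 J2=2
add link → L=4 J1=0 J2=2
add link → L=5 J1=0 J2=2
C@1,4 dof=2 J2 → L=5 J1=0 J2=3
R@3,4 dof=1 J1 → L=5 J1=1 J2=3
add link → L=6 J1=1 J2=3
R@5,1 dof=1 J1 → L=6 J1=2 J2=3
C@2,3 dof=2 J2 → L=6 J1=2 J2=4
add link → L=7 J1=2 J2=4
C@5,6 dof=2 J2 → L=7 J1=2 J2=5
add link → L=8 J1=2 J2=5
PS@6,7 dof=2 J2 → L=8 J1=2 J2=6
R@7,1 dof=1 J1 → L=8 J1=3 J2=6
M=3(L−1)−2J1−J2=3·7−2·3−6=9

M = 9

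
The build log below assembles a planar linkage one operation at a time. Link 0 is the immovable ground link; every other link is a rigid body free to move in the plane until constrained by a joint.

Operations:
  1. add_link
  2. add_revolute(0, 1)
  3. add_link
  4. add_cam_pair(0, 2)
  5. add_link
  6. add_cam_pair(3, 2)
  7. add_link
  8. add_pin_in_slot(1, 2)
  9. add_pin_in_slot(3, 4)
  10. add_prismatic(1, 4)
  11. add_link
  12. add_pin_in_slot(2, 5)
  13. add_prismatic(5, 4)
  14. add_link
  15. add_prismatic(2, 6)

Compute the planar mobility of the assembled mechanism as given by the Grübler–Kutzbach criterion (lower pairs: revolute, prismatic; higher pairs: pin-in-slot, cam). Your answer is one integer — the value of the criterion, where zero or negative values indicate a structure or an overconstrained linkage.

L=1 J1=0 J2=0
add link → L=2 J1=0 J2=0
R@0,1 dof=1 J1 → L=2 J1=1 J2=0
add link → L=3 J1=1 J2=0
C@0,2 dof=2 J2 → L=3 J1=1 J2=1
add link → L=4 J1=1 J2=1
C@3,2 dof=2 J2 → L=4 J1=1 J2=2
add link → L=5 J1=1 J2=2
PS@1,2 dof=2 J2 → L=5 J1=1 J2=3
PS@3,4 dof=2 J2 → L=5 J1=1 J2=4
P@1,4 dof=1 J1 → L=5 J1=2 J2=4
add link → L=6 J1=2 J2=4
PS@2,5 dof=2 J2 → L=6 J1=2 J2=5
P@5,4 dof=1 J1 → L=6 J1=3 J2=5
add link → L=7 J1=3 J2=5
P@2,6 dof=1 J1 → L=7 J1=4 J2=5
M=3(L−1)−2J1−J2=3·6−2·4−5=5

M = 5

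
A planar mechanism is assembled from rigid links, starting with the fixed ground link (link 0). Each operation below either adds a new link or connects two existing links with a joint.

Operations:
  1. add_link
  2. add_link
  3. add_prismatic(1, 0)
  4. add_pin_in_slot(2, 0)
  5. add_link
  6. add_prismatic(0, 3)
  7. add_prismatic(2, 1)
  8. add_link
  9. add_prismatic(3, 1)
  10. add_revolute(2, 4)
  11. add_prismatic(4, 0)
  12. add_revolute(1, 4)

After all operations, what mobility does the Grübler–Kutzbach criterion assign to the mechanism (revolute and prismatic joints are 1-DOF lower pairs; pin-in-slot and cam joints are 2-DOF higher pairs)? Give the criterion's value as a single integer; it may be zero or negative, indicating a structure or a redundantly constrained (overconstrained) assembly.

M = -3

L=1 J1=0 J2=0
add link → L=2 J1=0 J2=0
add link → L=3 J1=0 J2=0
P@1,0 dof=1 J1 → L=3 J1=1 J2=0
PS@2,0 dof=2 J2 → L=3 J1=1 J2=1
add link → L=4 J1=1 J2=1
P@0,3 dof=1 J1 → L=4 J1=2 J2=1
P@2,1 dof=1 J1 → L=4 J1=3 J2=1
add link → L=5 J1=3 J2=1
P@3,1 dof=1 J1 → L=5 J1=4 J2=1
R@2,4 dof=1 J1 → L=5 J1=5 J2=1
P@4,0 dof=1 J1 → L=5 J1=6 J2=1
R@1,4 dof=1 J1 → L=5 J1=7 J2=1
M=3(L−1)−2J1−J2=3·4−2·7−1=-3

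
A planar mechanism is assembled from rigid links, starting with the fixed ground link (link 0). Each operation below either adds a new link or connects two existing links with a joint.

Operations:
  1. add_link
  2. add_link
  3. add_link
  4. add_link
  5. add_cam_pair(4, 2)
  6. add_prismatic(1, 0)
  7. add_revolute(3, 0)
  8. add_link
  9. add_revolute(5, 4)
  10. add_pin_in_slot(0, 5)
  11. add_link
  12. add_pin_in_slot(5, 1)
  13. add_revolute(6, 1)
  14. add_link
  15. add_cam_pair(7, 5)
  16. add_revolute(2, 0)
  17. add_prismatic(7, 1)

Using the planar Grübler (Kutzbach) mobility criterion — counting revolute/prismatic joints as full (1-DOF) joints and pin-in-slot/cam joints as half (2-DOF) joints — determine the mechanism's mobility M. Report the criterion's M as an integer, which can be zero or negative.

[1;0;0] (link 0 is ground)
L+ [2;0;0]
L+ [3;0;0]
L+ [4;0;0]
L+ [5;0;0]
C(4,2)∈J2 [5;0;1]
P(1,0)∈J1 [5;1;1]
R(3,0)∈J1 [5;2;1]
L+ [6;2;1]
R(5,4)∈J1 [6;3;1]
PS(0,5)∈J2 [6;3;2]
L+ [7;3;2]
PS(5,1)∈J2 [7;3;3]
R(6,1)∈J1 [7;4;3]
L+ [8;4;3]
C(7,5)∈J2 [8;4;4]
R(2,0)∈J1 [8;5;4]
P(7,1)∈J1 [8;6;4]
mobility = 21 − 12 − 4 = 5

M = 5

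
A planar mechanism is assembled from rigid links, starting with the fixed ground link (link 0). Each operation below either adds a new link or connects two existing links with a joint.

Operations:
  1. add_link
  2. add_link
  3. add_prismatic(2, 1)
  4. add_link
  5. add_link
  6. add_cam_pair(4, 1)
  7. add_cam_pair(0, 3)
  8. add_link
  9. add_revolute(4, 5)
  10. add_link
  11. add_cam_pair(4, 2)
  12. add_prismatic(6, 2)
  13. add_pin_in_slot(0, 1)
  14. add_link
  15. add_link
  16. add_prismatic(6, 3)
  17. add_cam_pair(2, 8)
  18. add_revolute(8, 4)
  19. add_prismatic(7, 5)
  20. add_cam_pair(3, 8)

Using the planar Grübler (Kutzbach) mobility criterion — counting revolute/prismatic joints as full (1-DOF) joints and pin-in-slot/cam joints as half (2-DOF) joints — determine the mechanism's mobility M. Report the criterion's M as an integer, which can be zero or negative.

M = 6

(L,J1,J2)=(1,0,0); link0 fixed
link1: (2,0,0)
link2: (3,0,0)
P 2-1 [J1]: (3,1,0)
link3: (4,1,0)
link4: (5,1,0)
C 4-1 [J2]: (5,1,1)
C 0-3 [J2]: (5,1,2)
link5: (6,1,2)
R 4-5 [J1]: (6,2,2)
link6: (7,2,2)
C 4-2 [J2]: (7,2,3)
P 6-2 [J1]: (7,3,3)
PS 0-1 [J2]: (7,3,4)
link7: (8,3,4)
link8: (9,3,4)
P 6-3 [J1]: (9,4,4)
C 2-8 [J2]: (9,4,5)
R 8-4 [J1]: (9,5,5)
P 7-5 [J1]: (9,6,5)
C 3-8 [J2]: (9,6,6)
Grübler: 3·8 − 2·6 − 6 = 6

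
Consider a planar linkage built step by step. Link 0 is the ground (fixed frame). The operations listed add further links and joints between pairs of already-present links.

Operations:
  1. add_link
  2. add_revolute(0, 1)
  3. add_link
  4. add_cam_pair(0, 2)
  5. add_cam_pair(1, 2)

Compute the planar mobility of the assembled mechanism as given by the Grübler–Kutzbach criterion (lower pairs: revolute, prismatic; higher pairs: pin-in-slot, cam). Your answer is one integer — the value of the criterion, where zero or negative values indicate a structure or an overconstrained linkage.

L=1 J1=0 J2=0
add link → L=2 J1=0 J2=0
R@0,1 dof=1 J1 → L=2 J1=1 J2=0
add link → L=3 J1=1 J2=0
C@0,2 dof=2 J2 → L=3 J1=1 J2=1
C@1,2 dof=2 J2 → L=3 J1=1 J2=2
M=3(L−1)−2J1−J2=3·2−2·1−2=2

M = 2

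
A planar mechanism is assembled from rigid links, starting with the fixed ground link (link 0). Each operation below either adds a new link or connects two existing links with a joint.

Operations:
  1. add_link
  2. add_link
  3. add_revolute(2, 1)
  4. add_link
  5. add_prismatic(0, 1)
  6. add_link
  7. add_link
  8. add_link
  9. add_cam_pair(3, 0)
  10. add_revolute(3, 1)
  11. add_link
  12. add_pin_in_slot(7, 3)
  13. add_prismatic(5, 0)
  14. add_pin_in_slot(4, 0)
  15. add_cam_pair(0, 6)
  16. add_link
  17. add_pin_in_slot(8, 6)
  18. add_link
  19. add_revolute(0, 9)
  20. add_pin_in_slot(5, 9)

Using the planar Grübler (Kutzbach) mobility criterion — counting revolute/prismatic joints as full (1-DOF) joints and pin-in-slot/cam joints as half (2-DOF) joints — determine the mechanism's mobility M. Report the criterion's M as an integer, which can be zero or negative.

ground; <1,0,0>
#1 <2,0,0>
#2 <3,0,0>
R:2↔1 J1 <3,1,0>
#3 <4,1,0>
P:0↔1 J1 <4,2,0>
#4 <5,2,0>
#5 <6,2,0>
#6 <7,2,0>
C:3↔0 J2 <7,2,1>
R:3↔1 J1 <7,3,1>
#7 <8,3,1>
PS:7↔3 J2 <8,3,2>
P:5↔0 J1 <8,4,2>
PS:4↔0 J2 <8,4,3>
C:0↔6 J2 <8,4,4>
#8 <9,4,4>
PS:8↔6 J2 <9,4,5>
#9 <10,4,5>
R:0↔9 J1 <10,5,5>
PS:5↔9 J2 <10,5,6>
3×9 − 2×5 − 1×6 = 11

M = 11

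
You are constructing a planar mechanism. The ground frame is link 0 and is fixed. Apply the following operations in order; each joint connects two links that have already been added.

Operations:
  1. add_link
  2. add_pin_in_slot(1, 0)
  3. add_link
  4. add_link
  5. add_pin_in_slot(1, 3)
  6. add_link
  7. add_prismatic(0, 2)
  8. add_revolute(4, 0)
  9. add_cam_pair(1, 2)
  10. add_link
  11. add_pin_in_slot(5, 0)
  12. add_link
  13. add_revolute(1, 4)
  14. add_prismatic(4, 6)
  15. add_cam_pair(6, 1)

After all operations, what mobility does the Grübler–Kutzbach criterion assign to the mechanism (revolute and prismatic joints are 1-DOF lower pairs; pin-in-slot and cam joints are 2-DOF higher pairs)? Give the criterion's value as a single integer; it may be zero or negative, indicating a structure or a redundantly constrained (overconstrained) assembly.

M = 5

[1;0;0] (link 0 is ground)
L+ [2;0;0]
PS(1,0)∈J2 [2;0;1]
L+ [3;0;1]
L+ [4;0;1]
PS(1,3)∈J2 [4;0;2]
L+ [5;0;2]
P(0,2)∈J1 [5;1;2]
R(4,0)∈J1 [5;2;2]
C(1,2)∈J2 [5;2;3]
L+ [6;2;3]
PS(5,0)∈J2 [6;2;4]
L+ [7;2;4]
R(1,4)∈J1 [7;3;4]
P(4,6)∈J1 [7;4;4]
C(6,1)∈J2 [7;4;5]
mobility = 18 − 8 − 5 = 5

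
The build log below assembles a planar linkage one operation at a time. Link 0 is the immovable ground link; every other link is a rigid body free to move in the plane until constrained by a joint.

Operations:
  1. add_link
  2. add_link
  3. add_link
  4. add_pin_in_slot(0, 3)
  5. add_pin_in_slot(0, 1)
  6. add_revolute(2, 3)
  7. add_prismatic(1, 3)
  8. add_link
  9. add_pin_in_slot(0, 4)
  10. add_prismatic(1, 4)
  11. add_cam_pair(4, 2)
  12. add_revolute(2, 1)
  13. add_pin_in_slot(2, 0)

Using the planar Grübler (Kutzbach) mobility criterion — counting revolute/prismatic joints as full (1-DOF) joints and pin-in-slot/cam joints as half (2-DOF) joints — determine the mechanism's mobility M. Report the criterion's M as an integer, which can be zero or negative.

ground; <1,0,0>
#1 <2,0,0>
#2 <3,0,0>
#3 <4,0,0>
PS:0↔3 J2 <4,0,1>
PS:0↔1 J2 <4,0,2>
R:2↔3 J1 <4,1,2>
P:1↔3 J1 <4,2,2>
#4 <5,2,2>
PS:0↔4 J2 <5,2,3>
P:1↔4 J1 <5,3,3>
C:4↔2 J2 <5,3,4>
R:2↔1 J1 <5,4,4>
PS:2↔0 J2 <5,4,5>
3×4 − 2×4 − 1×5 = -1

M = -1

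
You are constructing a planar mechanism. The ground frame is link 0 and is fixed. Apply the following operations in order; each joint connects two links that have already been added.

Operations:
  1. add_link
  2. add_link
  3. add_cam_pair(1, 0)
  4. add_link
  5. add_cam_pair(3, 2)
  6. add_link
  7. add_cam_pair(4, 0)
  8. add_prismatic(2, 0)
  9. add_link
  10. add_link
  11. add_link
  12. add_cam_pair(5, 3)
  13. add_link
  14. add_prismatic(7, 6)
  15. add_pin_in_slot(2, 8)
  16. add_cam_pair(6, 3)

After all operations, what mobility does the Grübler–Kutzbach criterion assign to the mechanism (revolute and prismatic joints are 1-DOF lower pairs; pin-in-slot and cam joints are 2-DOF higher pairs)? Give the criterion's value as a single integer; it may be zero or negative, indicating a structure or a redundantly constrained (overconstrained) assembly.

M = 14

(L,J1,J2)=(1,0,0); link0 fixed
link1: (2,0,0)
link2: (3,0,0)
C 1-0 [J2]: (3,0,1)
link3: (4,0,1)
C 3-2 [J2]: (4,0,2)
link4: (5,0,2)
C 4-0 [J2]: (5,0,3)
P 2-0 [J1]: (5,1,3)
link5: (6,1,3)
link6: (7,1,3)
link7: (8,1,3)
C 5-3 [J2]: (8,1,4)
link8: (9,1,4)
P 7-6 [J1]: (9,2,4)
PS 2-8 [J2]: (9,2,5)
C 6-3 [J2]: (9,2,6)
Grübler: 3·8 − 2·2 − 6 = 14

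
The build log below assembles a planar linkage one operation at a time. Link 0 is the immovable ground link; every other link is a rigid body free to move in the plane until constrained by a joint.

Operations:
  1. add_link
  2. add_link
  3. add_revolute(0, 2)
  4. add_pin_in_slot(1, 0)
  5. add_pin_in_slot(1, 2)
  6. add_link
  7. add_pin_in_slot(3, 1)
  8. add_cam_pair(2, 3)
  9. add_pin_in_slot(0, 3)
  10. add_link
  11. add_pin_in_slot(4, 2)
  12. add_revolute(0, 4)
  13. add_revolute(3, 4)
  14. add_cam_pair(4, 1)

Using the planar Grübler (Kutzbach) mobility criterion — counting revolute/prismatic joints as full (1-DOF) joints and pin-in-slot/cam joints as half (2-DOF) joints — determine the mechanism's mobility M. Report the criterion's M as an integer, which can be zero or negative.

ground; <1,0,0>
#1 <2,0,0>
#2 <3,0,0>
R:0↔2 J1 <3,1,0>
PS:1↔0 J2 <3,1,1>
PS:1↔2 J2 <3,1,2>
#3 <4,1,2>
PS:3↔1 J2 <4,1,3>
C:2↔3 J2 <4,1,4>
PS:0↔3 J2 <4,1,5>
#4 <5,1,5>
PS:4↔2 J2 <5,1,6>
R:0↔4 J1 <5,2,6>
R:3↔4 J1 <5,3,6>
C:4↔1 J2 <5,3,7>
3×4 − 2×3 − 1×7 = -1

M = -1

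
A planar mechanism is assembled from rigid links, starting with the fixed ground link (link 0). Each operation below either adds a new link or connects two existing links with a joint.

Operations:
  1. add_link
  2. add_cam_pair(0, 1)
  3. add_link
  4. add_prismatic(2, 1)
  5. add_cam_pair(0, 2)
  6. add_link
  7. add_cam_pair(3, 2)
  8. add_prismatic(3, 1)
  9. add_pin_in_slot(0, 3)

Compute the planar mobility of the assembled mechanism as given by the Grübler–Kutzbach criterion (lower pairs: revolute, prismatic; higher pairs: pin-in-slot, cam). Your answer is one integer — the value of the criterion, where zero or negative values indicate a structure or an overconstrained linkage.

M = 1

ground; <1,0,0>
#1 <2,0,0>
C:0↔1 J2 <2,0,1>
#2 <3,0,1>
P:2↔1 J1 <3,1,1>
C:0↔2 J2 <3,1,2>
#3 <4,1,2>
C:3↔2 J2 <4,1,3>
P:3↔1 J1 <4,2,3>
PS:0↔3 J2 <4,2,4>
3×3 − 2×2 − 1×4 = 1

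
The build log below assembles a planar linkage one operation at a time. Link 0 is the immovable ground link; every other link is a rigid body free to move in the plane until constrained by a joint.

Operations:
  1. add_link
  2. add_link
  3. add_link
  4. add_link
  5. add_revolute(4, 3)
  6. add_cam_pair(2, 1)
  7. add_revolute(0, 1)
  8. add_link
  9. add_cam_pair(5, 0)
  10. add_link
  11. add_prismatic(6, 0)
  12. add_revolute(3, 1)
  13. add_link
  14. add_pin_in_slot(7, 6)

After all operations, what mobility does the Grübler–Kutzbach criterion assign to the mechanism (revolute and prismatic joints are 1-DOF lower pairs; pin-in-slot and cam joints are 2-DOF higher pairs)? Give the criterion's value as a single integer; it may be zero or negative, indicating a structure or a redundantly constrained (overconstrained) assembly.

(L,J1,J2)=(1,0,0); link0 fixed
link1: (2,0,0)
link2: (3,0,0)
link3: (4,0,0)
link4: (5,0,0)
R 4-3 [J1]: (5,1,0)
C 2-1 [J2]: (5,1,1)
R 0-1 [J1]: (5,2,1)
link5: (6,2,1)
C 5-0 [J2]: (6,2,2)
link6: (7,2,2)
P 6-0 [J1]: (7,3,2)
R 3-1 [J1]: (7,4,2)
link7: (8,4,2)
PS 7-6 [J2]: (8,4,3)
Grübler: 3·7 − 2·4 − 3 = 10

M = 10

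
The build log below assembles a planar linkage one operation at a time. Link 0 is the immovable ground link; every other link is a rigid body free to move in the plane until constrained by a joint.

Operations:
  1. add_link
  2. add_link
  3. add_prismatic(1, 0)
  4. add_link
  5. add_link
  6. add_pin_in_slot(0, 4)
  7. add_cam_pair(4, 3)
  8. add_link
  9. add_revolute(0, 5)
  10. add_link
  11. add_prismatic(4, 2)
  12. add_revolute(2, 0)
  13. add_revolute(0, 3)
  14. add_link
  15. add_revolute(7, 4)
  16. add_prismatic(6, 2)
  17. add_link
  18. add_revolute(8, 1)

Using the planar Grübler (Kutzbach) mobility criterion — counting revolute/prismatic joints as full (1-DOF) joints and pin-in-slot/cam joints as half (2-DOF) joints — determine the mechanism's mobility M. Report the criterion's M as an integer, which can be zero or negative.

M = 6

L=1 J1=0 J2=0
add link → L=2 J1=0 J2=0
add link → L=3 J1=0 J2=0
P@1,0 dof=1 J1 → L=3 J1=1 J2=0
add link → L=4 J1=1 J2=0
add link → L=5 J1=1 J2=0
PS@0,4 dof=2 J2 → L=5 J1=1 J2=1
C@4,3 dof=2 J2 → L=5 J1=1 J2=2
add link → L=6 J1=1 J2=2
R@0,5 dof=1 J1 → L=6 J1=2 J2=2
add link → L=7 J1=2 J2=2
P@4,2 dof=1 J1 → L=7 J1=3 J2=2
R@2,0 dof=1 J1 → L=7 J1=4 J2=2
R@0,3 dof=1 J1 → L=7 J1=5 J2=2
add link → L=8 J1=5 J2=2
R@7,4 dof=1 J1 → L=8 J1=6 J2=2
P@6,2 dof=1 J1 → L=8 J1=7 J2=2
add link → L=9 J1=7 J2=2
R@8,1 dof=1 J1 → L=9 J1=8 J2=2
M=3(L−1)−2J1−J2=3·8−2·8−2=6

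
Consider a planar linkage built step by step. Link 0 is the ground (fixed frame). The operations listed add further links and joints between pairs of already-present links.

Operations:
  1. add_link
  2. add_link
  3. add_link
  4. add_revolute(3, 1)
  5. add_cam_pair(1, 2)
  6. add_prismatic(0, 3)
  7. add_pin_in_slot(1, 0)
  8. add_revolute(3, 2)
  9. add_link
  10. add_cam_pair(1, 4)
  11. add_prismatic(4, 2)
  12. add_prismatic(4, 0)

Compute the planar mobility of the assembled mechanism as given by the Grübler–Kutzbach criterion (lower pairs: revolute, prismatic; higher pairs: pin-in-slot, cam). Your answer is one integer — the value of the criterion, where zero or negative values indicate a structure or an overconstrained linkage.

M = -1

link 0 = ground. State L|J1|J2 = 1|0|0
+link1  2|0|0
+link2  3|0|0
+link3  4|0|0
R(3,1) f=1→J1  4|1|0
C(1,2) f=2→J2  4|1|1
P(0,3) f=1→J1  4|2|1
PS(1,0) f=2→J2  4|2|2
R(3,2) f=1→J1  4|3|2
+link4  5|3|2
C(1,4) f=2→J2  5|3|3
P(4,2) f=1→J1  5|4|3
P(4,0) f=1→J1  5|5|3
M = 3(5−1)−2·5−3 = 12−10−3 = -1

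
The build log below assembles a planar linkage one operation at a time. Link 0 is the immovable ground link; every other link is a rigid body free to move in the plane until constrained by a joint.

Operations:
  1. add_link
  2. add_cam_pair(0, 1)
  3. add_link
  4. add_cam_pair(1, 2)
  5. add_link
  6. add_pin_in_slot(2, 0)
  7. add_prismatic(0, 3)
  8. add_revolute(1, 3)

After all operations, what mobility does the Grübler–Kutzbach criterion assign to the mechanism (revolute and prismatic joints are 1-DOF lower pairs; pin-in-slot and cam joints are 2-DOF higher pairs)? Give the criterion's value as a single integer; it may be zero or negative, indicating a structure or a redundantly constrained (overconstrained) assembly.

ground; <1,0,0>
#1 <2,0,0>
C:0↔1 J2 <2,0,1>
#2 <3,0,1>
C:1↔2 J2 <3,0,2>
#3 <4,0,2>
PS:2↔0 J2 <4,0,3>
P:0↔3 J1 <4,1,3>
R:1↔3 J1 <4,2,3>
3×3 − 2×2 − 1×3 = 2

M = 2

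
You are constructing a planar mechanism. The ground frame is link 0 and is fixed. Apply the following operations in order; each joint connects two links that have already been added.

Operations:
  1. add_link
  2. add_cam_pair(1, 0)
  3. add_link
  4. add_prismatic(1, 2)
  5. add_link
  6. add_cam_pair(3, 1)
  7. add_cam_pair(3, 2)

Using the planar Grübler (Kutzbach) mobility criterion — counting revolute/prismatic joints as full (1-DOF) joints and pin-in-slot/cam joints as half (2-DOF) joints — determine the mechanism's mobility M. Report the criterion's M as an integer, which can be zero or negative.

ground; <1,0,0>
#1 <2,0,0>
C:1↔0 J2 <2,0,1>
#2 <3,0,1>
P:1↔2 J1 <3,1,1>
#3 <4,1,1>
C:3↔1 J2 <4,1,2>
C:3↔2 J2 <4,1,3>
3×3 − 2×1 − 1×3 = 4

M = 4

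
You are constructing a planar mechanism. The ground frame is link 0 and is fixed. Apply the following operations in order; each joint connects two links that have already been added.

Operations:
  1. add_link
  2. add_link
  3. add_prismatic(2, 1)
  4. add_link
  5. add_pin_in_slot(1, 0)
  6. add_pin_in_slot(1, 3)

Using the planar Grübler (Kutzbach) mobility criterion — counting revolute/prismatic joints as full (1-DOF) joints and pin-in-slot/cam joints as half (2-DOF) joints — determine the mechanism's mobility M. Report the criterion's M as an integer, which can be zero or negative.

M = 5

[1;0;0] (link 0 is ground)
L+ [2;0;0]
L+ [3;0;0]
P(2,1)∈J1 [3;1;0]
L+ [4;1;0]
PS(1,0)∈J2 [4;1;1]
PS(1,3)∈J2 [4;1;2]
mobility = 9 − 2 − 2 = 5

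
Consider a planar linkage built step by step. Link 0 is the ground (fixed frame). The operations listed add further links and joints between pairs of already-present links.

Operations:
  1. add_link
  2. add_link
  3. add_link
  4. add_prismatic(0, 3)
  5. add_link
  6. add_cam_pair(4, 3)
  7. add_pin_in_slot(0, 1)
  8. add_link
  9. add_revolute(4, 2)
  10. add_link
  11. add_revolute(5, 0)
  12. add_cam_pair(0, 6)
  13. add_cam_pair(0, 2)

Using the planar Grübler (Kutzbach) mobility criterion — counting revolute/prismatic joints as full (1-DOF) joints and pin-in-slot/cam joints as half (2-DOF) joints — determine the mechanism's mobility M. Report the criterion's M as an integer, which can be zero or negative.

(L,J1,J2)=(1,0,0); link0 fixed
link1: (2,0,0)
link2: (3,0,0)
link3: (4,0,0)
P 0-3 [J1]: (4,1,0)
link4: (5,1,0)
C 4-3 [J2]: (5,1,1)
PS 0-1 [J2]: (5,1,2)
link5: (6,1,2)
R 4-2 [J1]: (6,2,2)
link6: (7,2,2)
R 5-0 [J1]: (7,3,2)
C 0-6 [J2]: (7,3,3)
C 0-2 [J2]: (7,3,4)
Grübler: 3·6 − 2·3 − 4 = 8

M = 8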